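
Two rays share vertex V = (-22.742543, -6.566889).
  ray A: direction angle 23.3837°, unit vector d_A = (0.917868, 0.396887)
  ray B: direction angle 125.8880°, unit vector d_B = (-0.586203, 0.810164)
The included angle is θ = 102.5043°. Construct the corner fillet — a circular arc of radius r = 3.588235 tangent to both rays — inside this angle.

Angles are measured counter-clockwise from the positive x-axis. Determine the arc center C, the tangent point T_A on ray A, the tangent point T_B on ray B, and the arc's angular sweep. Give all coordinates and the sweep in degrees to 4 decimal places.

center=(-21.5235,-2.1305) T_A=(-20.0994,-5.4240) T_B=(-24.4306,-4.2339) sweep=77.4957

bisector direction at 74.6359° = (0.264953,0.964261)
center distance |VC| = r/sin(θ/2) = 3.588235/sin(51.2522°) = 4.600844
C = V + |VC|·bis = (-21.5235,-2.1305)
T_A = V + ((C−V)·d_A)·d_A = V + 2.8796·d_A = (-20.0994,-5.4240)
T_B = V + ((C−V)·d_B)·d_B = V + 2.8796·d_B = (-24.4306,-4.2339)
sweep = 180° − θ = 77.4957°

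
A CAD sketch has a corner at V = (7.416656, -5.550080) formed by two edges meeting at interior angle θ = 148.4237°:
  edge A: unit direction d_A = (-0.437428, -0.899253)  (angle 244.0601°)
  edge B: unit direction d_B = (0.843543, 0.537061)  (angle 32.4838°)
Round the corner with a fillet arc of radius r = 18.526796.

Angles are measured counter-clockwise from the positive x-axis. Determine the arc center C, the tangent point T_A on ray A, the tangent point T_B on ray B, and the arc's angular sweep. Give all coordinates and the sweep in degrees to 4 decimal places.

bisector direction at 318.2720° = (0.746312,-0.665596)
center distance |VC| = r/sin(θ/2) = 18.526796/sin(74.2118°) = 19.253134
C = V + |VC|·bis = (21.7855,-18.3649)
T_A = V + ((C−V)·d_A)·d_A = V + 5.2384·d_A = (5.1252,-10.2607)
T_B = V + ((C−V)·d_B)·d_B = V + 5.2384·d_B = (11.8355,-2.7367)
sweep = 180° − θ = 31.5763°

center=(21.7855,-18.3649) T_A=(5.1252,-10.2607) T_B=(11.8355,-2.7367) sweep=31.5763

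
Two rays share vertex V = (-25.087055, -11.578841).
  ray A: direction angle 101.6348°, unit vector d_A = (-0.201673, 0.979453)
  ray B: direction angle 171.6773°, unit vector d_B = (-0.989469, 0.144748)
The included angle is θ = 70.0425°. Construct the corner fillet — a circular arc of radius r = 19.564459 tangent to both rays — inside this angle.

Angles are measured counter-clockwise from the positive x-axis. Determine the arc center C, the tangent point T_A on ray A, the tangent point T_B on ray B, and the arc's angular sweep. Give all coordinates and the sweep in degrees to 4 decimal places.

center=(-49.8800,11.8208) T_A=(-30.7175,15.7664) T_B=(-52.7119,-7.5376) sweep=109.9575

bisector direction at 136.6560° = (-0.727246,0.686376)
center distance |VC| = r/sin(θ/2) = 19.564459/sin(35.0213°) = 34.091538
C = V + |VC|·bis = (-49.8800,11.8208)
T_A = V + ((C−V)·d_A)·d_A = V + 27.9189·d_A = (-30.7175,15.7664)
T_B = V + ((C−V)·d_B)·d_B = V + 27.9189·d_B = (-52.7119,-7.5376)
sweep = 180° − θ = 109.9575°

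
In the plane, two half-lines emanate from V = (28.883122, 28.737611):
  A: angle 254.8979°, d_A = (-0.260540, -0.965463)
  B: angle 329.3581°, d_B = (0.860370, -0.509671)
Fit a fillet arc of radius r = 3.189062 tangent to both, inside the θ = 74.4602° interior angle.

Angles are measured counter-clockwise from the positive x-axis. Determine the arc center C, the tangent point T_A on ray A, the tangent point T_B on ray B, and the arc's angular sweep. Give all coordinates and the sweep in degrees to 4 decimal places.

bisector direction at 292.1280° = (0.376677,-0.926345)
center distance |VC| = r/sin(θ/2) = 3.189062/sin(37.2301°) = 5.271025
C = V + |VC|·bis = (30.8686,23.8548)
T_A = V + ((C−V)·d_A)·d_A = V + 4.1969·d_A = (27.7897,24.6857)
T_B = V + ((C−V)·d_B)·d_B = V + 4.1969·d_B = (32.4940,26.5986)
sweep = 180° − θ = 105.5398°

center=(30.8686,23.8548) T_A=(27.7897,24.6857) T_B=(32.4940,26.5986) sweep=105.5398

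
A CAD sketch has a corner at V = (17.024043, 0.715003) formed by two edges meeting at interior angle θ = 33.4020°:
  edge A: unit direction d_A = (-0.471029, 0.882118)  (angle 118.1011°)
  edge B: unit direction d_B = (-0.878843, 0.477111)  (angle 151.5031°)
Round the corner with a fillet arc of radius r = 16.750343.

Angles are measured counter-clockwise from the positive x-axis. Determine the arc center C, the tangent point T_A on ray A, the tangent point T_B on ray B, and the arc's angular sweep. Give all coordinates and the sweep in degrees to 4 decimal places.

center=(-24.0485,42.0722) T_A=(-9.2727,49.9621) T_B=(-32.0402,27.3513) sweep=146.5980

bisector direction at 134.8021° = (-0.704660,0.709545)
center distance |VC| = r/sin(θ/2) = 16.750343/sin(16.7010°) = 58.286951
C = V + |VC|·bis = (-24.0485,42.0722)
T_A = V + ((C−V)·d_A)·d_A = V + 55.8283·d_A = (-9.2727,49.9621)
T_B = V + ((C−V)·d_B)·d_B = V + 55.8283·d_B = (-32.0402,27.3513)
sweep = 180° − θ = 146.5980°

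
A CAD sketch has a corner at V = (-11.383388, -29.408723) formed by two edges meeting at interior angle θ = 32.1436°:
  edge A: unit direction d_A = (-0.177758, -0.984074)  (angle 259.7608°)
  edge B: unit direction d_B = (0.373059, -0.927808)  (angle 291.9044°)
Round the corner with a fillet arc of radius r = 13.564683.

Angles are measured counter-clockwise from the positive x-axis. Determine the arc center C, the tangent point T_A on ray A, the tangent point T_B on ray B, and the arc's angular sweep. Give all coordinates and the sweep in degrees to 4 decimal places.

center=(-6.4041,-78.1530) T_A=(-19.7528,-75.7418) T_B=(6.1813,-73.0926) sweep=147.8564

bisector direction at 275.8326° = (0.101622,-0.994823)
center distance |VC| = r/sin(θ/2) = 13.564683/sin(16.0718°) = 48.997969
C = V + |VC|·bis = (-6.4041,-78.1530)
T_A = V + ((C−V)·d_A)·d_A = V + 47.0829·d_A = (-19.7528,-75.7418)
T_B = V + ((C−V)·d_B)·d_B = V + 47.0829·d_B = (6.1813,-73.0926)
sweep = 180° − θ = 147.8564°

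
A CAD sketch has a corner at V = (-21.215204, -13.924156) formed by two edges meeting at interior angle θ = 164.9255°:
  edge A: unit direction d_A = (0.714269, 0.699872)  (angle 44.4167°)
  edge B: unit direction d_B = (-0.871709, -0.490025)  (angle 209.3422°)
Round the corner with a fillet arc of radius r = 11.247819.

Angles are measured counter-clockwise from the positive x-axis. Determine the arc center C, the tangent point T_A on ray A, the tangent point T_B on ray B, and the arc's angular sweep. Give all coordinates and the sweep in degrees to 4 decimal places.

center=(-28.0242,-4.8486) T_A=(-20.1522,-12.8826) T_B=(-22.5125,-14.6534) sweep=15.0745

bisector direction at 126.8795° = (-0.600133,0.799900)
center distance |VC| = r/sin(θ/2) = 11.247819/sin(82.4627°) = 11.345849
C = V + |VC|·bis = (-28.0242,-4.8486)
T_A = V + ((C−V)·d_A)·d_A = V + 1.4882·d_A = (-20.1522,-12.8826)
T_B = V + ((C−V)·d_B)·d_B = V + 1.4882·d_B = (-22.5125,-14.6534)
sweep = 180° − θ = 15.0745°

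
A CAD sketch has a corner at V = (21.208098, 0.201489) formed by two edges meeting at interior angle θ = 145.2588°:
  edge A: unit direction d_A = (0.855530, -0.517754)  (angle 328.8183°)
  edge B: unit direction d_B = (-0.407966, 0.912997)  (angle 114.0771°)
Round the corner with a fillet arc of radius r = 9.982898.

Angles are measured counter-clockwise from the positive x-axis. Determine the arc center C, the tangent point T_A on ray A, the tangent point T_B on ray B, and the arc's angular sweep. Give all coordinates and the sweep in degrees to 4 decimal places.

center=(29.0485,7.1253) T_A=(23.8798,-1.4154) T_B=(19.9341,3.0526) sweep=34.7412

bisector direction at 41.4477° = (0.749560,0.661936)
center distance |VC| = r/sin(θ/2) = 9.982898/sin(72.6294°) = 10.459938
C = V + |VC|·bis = (29.0485,7.1253)
T_A = V + ((C−V)·d_A)·d_A = V + 3.1228·d_A = (23.8798,-1.4154)
T_B = V + ((C−V)·d_B)·d_B = V + 3.1228·d_B = (19.9341,3.0526)
sweep = 180° − θ = 34.7412°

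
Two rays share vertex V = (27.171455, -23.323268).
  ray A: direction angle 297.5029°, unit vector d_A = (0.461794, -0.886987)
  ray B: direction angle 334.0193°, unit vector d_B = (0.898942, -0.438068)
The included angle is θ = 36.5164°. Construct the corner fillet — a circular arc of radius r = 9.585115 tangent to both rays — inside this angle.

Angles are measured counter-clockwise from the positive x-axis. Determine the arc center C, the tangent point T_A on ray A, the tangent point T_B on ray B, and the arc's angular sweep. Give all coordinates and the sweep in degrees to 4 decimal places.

center=(49.0902,-44.6673) T_A=(40.5883,-49.0936) T_B=(53.2891,-36.0508) sweep=143.4836

bisector direction at 315.7611° = (0.716437,-0.697652)
center distance |VC| = r/sin(θ/2) = 9.585115/sin(18.2582°) = 30.594074
C = V + |VC|·bis = (49.0902,-44.6673)
T_A = V + ((C−V)·d_A)·d_A = V + 29.0538·d_A = (40.5883,-49.0936)
T_B = V + ((C−V)·d_B)·d_B = V + 29.0538·d_B = (53.2891,-36.0508)
sweep = 180° − θ = 143.4836°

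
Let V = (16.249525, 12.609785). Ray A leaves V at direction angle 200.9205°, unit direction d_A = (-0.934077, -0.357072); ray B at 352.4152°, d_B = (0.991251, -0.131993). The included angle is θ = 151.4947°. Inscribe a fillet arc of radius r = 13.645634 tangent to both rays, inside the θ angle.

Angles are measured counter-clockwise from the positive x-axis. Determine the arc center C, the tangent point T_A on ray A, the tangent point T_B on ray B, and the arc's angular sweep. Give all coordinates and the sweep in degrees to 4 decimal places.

center=(17.8843,-1.3740) T_A=(13.0118,11.3721) T_B=(19.6854,12.1523) sweep=28.5053

bisector direction at 276.6679° = (0.116113,-0.993236)
center distance |VC| = r/sin(θ/2) = 13.645634/sin(75.7473°) = 14.078992
C = V + |VC|·bis = (17.8843,-1.3740)
T_A = V + ((C−V)·d_A)·d_A = V + 3.4662·d_A = (13.0118,11.3721)
T_B = V + ((C−V)·d_B)·d_B = V + 3.4662·d_B = (19.6854,12.1523)
sweep = 180° − θ = 28.5053°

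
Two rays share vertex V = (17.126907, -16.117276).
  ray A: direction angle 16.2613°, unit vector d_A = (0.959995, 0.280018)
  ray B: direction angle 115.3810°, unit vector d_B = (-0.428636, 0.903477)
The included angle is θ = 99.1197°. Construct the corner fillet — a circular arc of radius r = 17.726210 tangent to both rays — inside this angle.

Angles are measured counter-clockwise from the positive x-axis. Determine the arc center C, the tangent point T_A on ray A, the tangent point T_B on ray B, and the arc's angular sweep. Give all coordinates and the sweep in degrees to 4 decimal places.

bisector direction at 65.8211° = (0.409586,0.912271)
center distance |VC| = r/sin(θ/2) = 17.726210/sin(49.5598°) = 23.290742
C = V + |VC|·bis = (26.6665,5.1302)
T_A = V + ((C−V)·d_A)·d_A = V + 15.1076·d_A = (31.6301,-11.8869)
T_B = V + ((C−V)·d_B)·d_B = V + 15.1076·d_B = (10.6512,-2.4679)
sweep = 180° − θ = 80.8803°

center=(26.6665,5.1302) T_A=(31.6301,-11.8869) T_B=(10.6512,-2.4679) sweep=80.8803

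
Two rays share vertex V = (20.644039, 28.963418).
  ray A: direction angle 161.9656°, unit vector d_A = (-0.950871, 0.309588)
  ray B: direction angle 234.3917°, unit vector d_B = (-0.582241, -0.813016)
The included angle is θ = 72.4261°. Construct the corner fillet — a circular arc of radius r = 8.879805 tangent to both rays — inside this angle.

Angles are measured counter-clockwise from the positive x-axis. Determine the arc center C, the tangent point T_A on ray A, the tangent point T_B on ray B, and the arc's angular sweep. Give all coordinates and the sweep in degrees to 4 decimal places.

center=(6.3638,24.2742) T_A=(9.1129,32.7178) T_B=(13.5833,19.1040) sweep=107.5739

bisector direction at 198.1787° = (-0.950088,-0.311981)
center distance |VC| = r/sin(θ/2) = 8.879805/sin(36.2131°) = 15.030406
C = V + |VC|·bis = (6.3638,24.2742)
T_A = V + ((C−V)·d_A)·d_A = V + 12.1269·d_A = (9.1129,32.7178)
T_B = V + ((C−V)·d_B)·d_B = V + 12.1269·d_B = (13.5833,19.1040)
sweep = 180° − θ = 107.5739°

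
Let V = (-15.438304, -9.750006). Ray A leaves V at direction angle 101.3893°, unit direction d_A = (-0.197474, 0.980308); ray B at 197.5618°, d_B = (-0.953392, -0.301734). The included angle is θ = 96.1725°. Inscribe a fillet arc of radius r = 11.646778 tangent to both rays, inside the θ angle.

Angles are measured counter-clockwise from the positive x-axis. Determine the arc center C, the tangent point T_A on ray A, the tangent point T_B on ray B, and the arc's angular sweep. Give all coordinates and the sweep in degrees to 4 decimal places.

bisector direction at 149.4755° = (-0.861412,0.507906)
center distance |VC| = r/sin(θ/2) = 11.646778/sin(48.0862°) = 15.651090
C = V + |VC|·bis = (-28.9203,-1.8007)
T_A = V + ((C−V)·d_A)·d_A = V + 10.4551·d_A = (-17.5029,0.4992)
T_B = V + ((C−V)·d_B)·d_B = V + 10.4551·d_B = (-25.4061,-12.9047)
sweep = 180° − θ = 83.8275°

center=(-28.9203,-1.8007) T_A=(-17.5029,0.4992) T_B=(-25.4061,-12.9047) sweep=83.8275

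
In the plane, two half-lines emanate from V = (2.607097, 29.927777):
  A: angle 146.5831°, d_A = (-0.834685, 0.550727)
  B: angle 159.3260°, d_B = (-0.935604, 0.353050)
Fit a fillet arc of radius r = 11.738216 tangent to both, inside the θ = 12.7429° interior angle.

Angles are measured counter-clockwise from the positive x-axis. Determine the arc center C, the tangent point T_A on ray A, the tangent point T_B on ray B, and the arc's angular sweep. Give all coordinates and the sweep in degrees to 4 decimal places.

bisector direction at 152.9546° = (-0.890646,0.454697)
center distance |VC| = r/sin(θ/2) = 11.738216/sin(6.3715°) = 105.774725
C = V + |VC|·bis = (-91.6008,78.0232)
T_A = V + ((C−V)·d_A)·d_A = V + 105.1214·d_A = (-85.1362,87.8210)
T_B = V + ((C−V)·d_B)·d_B = V + 105.1214·d_B = (-95.7449,67.0409)
sweep = 180° − θ = 167.2571°

center=(-91.6008,78.0232) T_A=(-85.1362,87.8210) T_B=(-95.7449,67.0409) sweep=167.2571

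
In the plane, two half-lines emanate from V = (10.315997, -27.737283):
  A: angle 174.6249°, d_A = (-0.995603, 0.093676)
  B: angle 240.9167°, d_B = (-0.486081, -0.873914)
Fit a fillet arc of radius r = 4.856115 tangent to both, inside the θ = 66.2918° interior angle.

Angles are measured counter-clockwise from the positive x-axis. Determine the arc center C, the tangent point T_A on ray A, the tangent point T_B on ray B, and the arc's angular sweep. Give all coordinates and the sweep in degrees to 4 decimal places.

bisector direction at 207.7708° = (-0.884819,-0.465936)
center distance |VC| = r/sin(θ/2) = 4.856115/sin(33.1459°) = 8.881411
C = V + |VC|·bis = (2.4576,-31.8755)
T_A = V + ((C−V)·d_A)·d_A = V + 7.4362·d_A = (2.9125,-27.0407)
T_B = V + ((C−V)·d_B)·d_B = V + 7.4362·d_B = (6.7014,-34.2359)
sweep = 180° − θ = 113.7082°

center=(2.4576,-31.8755) T_A=(2.9125,-27.0407) T_B=(6.7014,-34.2359) sweep=113.7082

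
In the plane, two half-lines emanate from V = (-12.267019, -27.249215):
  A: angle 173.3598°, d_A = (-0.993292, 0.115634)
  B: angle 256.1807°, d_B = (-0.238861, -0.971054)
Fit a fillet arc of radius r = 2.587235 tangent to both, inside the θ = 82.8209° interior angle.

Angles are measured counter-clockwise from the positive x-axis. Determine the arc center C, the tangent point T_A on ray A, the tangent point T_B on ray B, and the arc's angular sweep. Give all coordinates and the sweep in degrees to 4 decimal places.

center=(-15.4801,-29.4799) T_A=(-15.1809,-26.9100) T_B=(-12.9677,-30.0979) sweep=97.1791

bisector direction at 214.7703° = (-0.821445,-0.570287)
center distance |VC| = r/sin(θ/2) = 2.587235/sin(41.4104°) = 3.911468
C = V + |VC|·bis = (-15.4801,-29.4799)
T_A = V + ((C−V)·d_A)·d_A = V + 2.9336·d_A = (-15.1809,-26.9100)
T_B = V + ((C−V)·d_B)·d_B = V + 2.9336·d_B = (-12.9677,-30.0979)
sweep = 180° − θ = 97.1791°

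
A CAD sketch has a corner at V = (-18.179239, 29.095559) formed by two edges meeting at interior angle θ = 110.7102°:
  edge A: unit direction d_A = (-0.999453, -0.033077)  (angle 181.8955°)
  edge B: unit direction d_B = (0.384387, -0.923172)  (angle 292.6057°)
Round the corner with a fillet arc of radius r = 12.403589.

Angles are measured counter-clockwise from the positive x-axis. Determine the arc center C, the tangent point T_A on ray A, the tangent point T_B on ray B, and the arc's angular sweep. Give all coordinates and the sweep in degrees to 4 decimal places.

center=(-26.3353,16.4153) T_A=(-26.7456,28.8121) T_B=(-14.8847,21.1830) sweep=69.2898

bisector direction at 237.2506° = (-0.540966,-0.841045)
center distance |VC| = r/sin(θ/2) = 12.403589/sin(55.3551°) = 15.076848
C = V + |VC|·bis = (-26.3353,16.4153)
T_A = V + ((C−V)·d_A)·d_A = V + 8.5710·d_A = (-26.7456,28.8121)
T_B = V + ((C−V)·d_B)·d_B = V + 8.5710·d_B = (-14.8847,21.1830)
sweep = 180° − θ = 69.2898°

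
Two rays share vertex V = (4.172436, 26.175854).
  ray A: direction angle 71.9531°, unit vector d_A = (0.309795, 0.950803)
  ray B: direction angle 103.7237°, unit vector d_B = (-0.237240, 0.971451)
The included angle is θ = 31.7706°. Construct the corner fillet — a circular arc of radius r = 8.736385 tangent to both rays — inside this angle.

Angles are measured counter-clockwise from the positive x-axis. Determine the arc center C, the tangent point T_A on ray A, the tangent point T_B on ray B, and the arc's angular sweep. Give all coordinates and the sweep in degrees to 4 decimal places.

center=(5.3763,58.0713) T_A=(13.6829,55.3648) T_B=(-3.1106,55.9986) sweep=148.2294

bisector direction at 87.8384° = (0.037718,0.999288)
center distance |VC| = r/sin(θ/2) = 8.736385/sin(15.8853°) = 31.918112
C = V + |VC|·bis = (5.3763,58.0713)
T_A = V + ((C−V)·d_A)·d_A = V + 30.6992·d_A = (13.6829,55.3648)
T_B = V + ((C−V)·d_B)·d_B = V + 30.6992·d_B = (-3.1106,55.9986)
sweep = 180° − θ = 148.2294°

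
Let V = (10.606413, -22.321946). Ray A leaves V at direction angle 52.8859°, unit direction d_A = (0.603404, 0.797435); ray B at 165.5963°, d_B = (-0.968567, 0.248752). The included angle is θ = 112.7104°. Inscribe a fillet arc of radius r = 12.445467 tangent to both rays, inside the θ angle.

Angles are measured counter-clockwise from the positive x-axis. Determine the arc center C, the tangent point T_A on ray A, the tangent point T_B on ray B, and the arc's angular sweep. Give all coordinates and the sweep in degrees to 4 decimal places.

center=(5.6798,-8.2073) T_A=(15.6043,-15.7170) T_B=(2.5840,-20.2616) sweep=67.2896

bisector direction at 109.2411° = (-0.329544,0.944140)
center distance |VC| = r/sin(θ/2) = 12.445467/sin(56.3552°) = 14.949720
C = V + |VC|·bis = (5.6798,-8.2073)
T_A = V + ((C−V)·d_A)·d_A = V + 8.2828·d_A = (15.6043,-15.7170)
T_B = V + ((C−V)·d_B)·d_B = V + 8.2828·d_B = (2.5840,-20.2616)
sweep = 180° − θ = 67.2896°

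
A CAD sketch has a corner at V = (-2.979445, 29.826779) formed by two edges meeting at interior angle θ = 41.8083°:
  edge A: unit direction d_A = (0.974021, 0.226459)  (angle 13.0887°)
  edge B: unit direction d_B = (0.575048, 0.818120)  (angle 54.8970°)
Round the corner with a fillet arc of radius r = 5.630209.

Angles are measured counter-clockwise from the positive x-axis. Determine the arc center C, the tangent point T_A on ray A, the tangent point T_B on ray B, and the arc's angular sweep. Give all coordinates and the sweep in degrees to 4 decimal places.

bisector direction at 33.9929° = (0.829107,0.559089)
center distance |VC| = r/sin(θ/2) = 5.630209/sin(20.9042°) = 15.779483
C = V + |VC|·bis = (10.1034,38.6489)
T_A = V + ((C−V)·d_A)·d_A = V + 14.7409·d_A = (11.3785,33.1650)
T_B = V + ((C−V)·d_B)·d_B = V + 14.7409·d_B = (5.4973,41.8866)
sweep = 180° − θ = 138.1917°

center=(10.1034,38.6489) T_A=(11.3785,33.1650) T_B=(5.4973,41.8866) sweep=138.1917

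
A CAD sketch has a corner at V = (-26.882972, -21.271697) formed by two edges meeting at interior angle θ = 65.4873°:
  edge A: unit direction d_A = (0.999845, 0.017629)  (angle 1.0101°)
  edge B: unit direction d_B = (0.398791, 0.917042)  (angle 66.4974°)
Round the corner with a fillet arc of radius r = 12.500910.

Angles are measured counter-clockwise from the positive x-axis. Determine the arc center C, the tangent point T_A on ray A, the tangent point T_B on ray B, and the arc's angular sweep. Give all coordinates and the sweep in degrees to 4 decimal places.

bisector direction at 33.7538° = (0.831433,0.555625)
center distance |VC| = r/sin(θ/2) = 12.500910/sin(32.7437°) = 23.112115
C = V + |VC|·bis = (-7.6668,-8.4300)
T_A = V + ((C−V)·d_A)·d_A = V + 19.4396·d_A = (-7.4464,-20.9290)
T_B = V + ((C−V)·d_B)·d_B = V + 19.4396·d_B = (-19.1307,-3.4448)
sweep = 180° − θ = 114.5127°

center=(-7.6668,-8.4300) T_A=(-7.4464,-20.9290) T_B=(-19.1307,-3.4448) sweep=114.5127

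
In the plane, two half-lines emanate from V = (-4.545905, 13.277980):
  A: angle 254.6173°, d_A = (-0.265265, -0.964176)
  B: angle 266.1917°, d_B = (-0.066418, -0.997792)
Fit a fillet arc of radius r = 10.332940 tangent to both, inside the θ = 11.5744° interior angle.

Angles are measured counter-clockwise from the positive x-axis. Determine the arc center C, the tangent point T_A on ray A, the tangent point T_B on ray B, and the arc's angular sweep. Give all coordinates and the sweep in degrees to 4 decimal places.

bisector direction at 260.4045° = (-0.166691,-0.986009)
center distance |VC| = r/sin(θ/2) = 10.332940/sin(5.7872°) = 102.474724
C = V + |VC|·bis = (-21.6276,-87.7630)
T_A = V + ((C−V)·d_A)·d_A = V + 101.9524·d_A = (-31.5903,-85.0221)
T_B = V + ((C−V)·d_B)·d_B = V + 101.9524·d_B = (-11.3174,-88.4493)
sweep = 180° − θ = 168.4256°

center=(-21.6276,-87.7630) T_A=(-31.5903,-85.0221) T_B=(-11.3174,-88.4493) sweep=168.4256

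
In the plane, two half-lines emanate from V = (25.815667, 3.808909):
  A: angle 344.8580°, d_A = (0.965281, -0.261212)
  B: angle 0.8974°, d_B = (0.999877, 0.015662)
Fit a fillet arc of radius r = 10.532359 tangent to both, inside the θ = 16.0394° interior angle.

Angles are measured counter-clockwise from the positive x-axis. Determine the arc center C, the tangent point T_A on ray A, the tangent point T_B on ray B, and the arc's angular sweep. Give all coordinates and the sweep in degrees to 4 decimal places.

center=(100.7266,-5.5513) T_A=(97.9754,-15.7180) T_B=(100.5616,4.9797) sweep=163.9606

bisector direction at 352.8777° = (0.992284,-0.123988)
center distance |VC| = r/sin(θ/2) = 10.532359/sin(8.0197°) = 75.493434
C = V + |VC|·bis = (100.7266,-5.5513)
T_A = V + ((C−V)·d_A)·d_A = V + 74.7551·d_A = (97.9754,-15.7180)
T_B = V + ((C−V)·d_B)·d_B = V + 74.7551·d_B = (100.5616,4.9797)
sweep = 180° − θ = 163.9606°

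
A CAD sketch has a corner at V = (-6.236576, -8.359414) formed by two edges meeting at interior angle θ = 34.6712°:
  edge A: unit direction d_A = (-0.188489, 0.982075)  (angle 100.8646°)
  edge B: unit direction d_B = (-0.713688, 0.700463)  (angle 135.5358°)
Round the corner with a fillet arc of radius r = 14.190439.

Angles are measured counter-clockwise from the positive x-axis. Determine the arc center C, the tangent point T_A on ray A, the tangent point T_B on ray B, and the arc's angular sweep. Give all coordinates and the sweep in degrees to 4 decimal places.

bisector direction at 118.2002° = (-0.472554,0.881302)
center distance |VC| = r/sin(θ/2) = 14.190439/sin(17.3356°) = 47.624030
C = V + |VC|·bis = (-28.7415,33.6117)
T_A = V + ((C−V)·d_A)·d_A = V + 45.4607·d_A = (-14.8054,36.2865)
T_B = V + ((C−V)·d_B)·d_B = V + 45.4607·d_B = (-38.6814,23.4842)
sweep = 180° − θ = 145.3288°

center=(-28.7415,33.6117) T_A=(-14.8054,36.2865) T_B=(-38.6814,23.4842) sweep=145.3288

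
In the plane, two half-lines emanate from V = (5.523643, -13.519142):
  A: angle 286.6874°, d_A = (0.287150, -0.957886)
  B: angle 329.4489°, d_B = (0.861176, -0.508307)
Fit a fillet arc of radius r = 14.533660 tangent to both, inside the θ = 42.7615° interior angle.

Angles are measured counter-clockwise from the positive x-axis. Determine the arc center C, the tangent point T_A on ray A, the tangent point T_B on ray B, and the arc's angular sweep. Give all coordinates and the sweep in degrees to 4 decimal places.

bisector direction at 308.0682° = (0.616598,-0.787278)
center distance |VC| = r/sin(θ/2) = 14.533660/sin(21.3807°) = 39.865872
C = V + |VC|·bis = (30.1049,-44.9047)
T_A = V + ((C−V)·d_A)·d_A = V + 37.1222·d_A = (16.1833,-49.0780)
T_B = V + ((C−V)·d_B)·d_B = V + 37.1222·d_B = (37.4924,-32.3886)
sweep = 180° − θ = 137.2385°

center=(30.1049,-44.9047) T_A=(16.1833,-49.0780) T_B=(37.4924,-32.3886) sweep=137.2385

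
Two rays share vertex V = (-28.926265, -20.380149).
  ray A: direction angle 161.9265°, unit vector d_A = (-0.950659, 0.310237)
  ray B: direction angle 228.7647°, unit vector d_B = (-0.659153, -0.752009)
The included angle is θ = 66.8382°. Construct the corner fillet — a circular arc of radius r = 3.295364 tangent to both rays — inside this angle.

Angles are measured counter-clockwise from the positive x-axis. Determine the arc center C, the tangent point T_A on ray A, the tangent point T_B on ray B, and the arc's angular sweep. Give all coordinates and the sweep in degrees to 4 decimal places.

bisector direction at 195.3456° = (-0.964347,-0.264641)
center distance |VC| = r/sin(θ/2) = 3.295364/sin(33.4191°) = 5.983314
C = V + |VC|·bis = (-34.6963,-21.9636)
T_A = V + ((C−V)·d_A)·d_A = V + 4.9941·d_A = (-33.6739,-18.8308)
T_B = V + ((C−V)·d_B)·d_B = V + 4.9941·d_B = (-32.2181,-24.1357)
sweep = 180° − θ = 113.1618°

center=(-34.6963,-21.9636) T_A=(-33.6739,-18.8308) T_B=(-32.2181,-24.1357) sweep=113.1618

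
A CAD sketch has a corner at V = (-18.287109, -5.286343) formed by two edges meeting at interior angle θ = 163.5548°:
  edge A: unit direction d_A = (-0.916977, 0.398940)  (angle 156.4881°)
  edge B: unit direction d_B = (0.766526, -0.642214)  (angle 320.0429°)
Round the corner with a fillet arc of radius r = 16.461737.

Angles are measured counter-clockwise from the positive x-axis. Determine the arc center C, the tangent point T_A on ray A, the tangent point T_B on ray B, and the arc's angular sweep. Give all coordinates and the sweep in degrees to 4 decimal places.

bisector direction at 238.2655° = (-0.525984,-0.850495)
center distance |VC| = r/sin(θ/2) = 16.461737/sin(81.7774°) = 16.632723
C = V + |VC|·bis = (-27.0357,-19.4324)
T_A = V + ((C−V)·d_A)·d_A = V + 2.3788·d_A = (-20.4684,-4.3373)
T_B = V + ((C−V)·d_B)·d_B = V + 2.3788·d_B = (-16.4637,-6.8140)
sweep = 180° − θ = 16.4452°

center=(-27.0357,-19.4324) T_A=(-20.4684,-4.3373) T_B=(-16.4637,-6.8140) sweep=16.4452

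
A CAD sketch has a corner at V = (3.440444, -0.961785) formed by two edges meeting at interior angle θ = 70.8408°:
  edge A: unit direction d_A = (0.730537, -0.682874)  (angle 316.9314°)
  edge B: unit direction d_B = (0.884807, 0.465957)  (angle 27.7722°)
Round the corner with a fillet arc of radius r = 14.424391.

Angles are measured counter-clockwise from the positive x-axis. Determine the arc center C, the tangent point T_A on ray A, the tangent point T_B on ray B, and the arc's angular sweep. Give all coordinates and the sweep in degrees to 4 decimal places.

center=(28.1071,-4.2741) T_A=(18.2570,-14.8117) T_B=(21.3859,8.4887) sweep=109.1592

bisector direction at 352.3518° = (0.991104,-0.133090)
center distance |VC| = r/sin(θ/2) = 14.424391/sin(35.4204°) = 24.888033
C = V + |VC|·bis = (28.1071,-4.2741)
T_A = V + ((C−V)·d_A)·d_A = V + 20.2818·d_A = (18.2570,-14.8117)
T_B = V + ((C−V)·d_B)·d_B = V + 20.2818·d_B = (21.3859,8.4887)
sweep = 180° − θ = 109.1592°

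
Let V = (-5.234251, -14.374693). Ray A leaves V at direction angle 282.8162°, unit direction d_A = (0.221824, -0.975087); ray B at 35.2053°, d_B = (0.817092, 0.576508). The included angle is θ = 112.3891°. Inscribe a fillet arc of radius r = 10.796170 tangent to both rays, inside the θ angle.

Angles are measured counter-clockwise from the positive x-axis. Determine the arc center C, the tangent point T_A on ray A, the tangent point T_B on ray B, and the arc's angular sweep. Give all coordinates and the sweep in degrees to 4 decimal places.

bisector direction at 339.0107° = (0.933648,-0.358193)
center distance |VC| = r/sin(θ/2) = 10.796170/sin(56.1945°) = 12.992851
C = V + |VC|·bis = (6.8965,-19.0286)
T_A = V + ((C−V)·d_A)·d_A = V + 7.2289·d_A = (-3.6307,-21.4235)
T_B = V + ((C−V)·d_B)·d_B = V + 7.2289·d_B = (0.6724,-10.2072)
sweep = 180° − θ = 67.6109°

center=(6.8965,-19.0286) T_A=(-3.6307,-21.4235) T_B=(0.6724,-10.2072) sweep=67.6109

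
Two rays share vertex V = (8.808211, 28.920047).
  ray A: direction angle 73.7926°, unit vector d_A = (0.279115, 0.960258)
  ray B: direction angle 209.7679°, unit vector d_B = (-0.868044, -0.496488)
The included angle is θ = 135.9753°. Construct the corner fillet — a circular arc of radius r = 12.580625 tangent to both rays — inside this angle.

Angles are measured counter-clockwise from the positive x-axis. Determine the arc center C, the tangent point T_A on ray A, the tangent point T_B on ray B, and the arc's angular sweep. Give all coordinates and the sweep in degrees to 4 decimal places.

center=(-1.8528,37.3154) T_A=(10.2278,33.8040) T_B=(4.3933,26.3949) sweep=44.0247

bisector direction at 141.7802° = (-0.785644,0.618679)
center distance |VC| = r/sin(θ/2) = 12.580625/sin(67.9877°) = 13.569823
C = V + |VC|·bis = (-1.8528,37.3154)
T_A = V + ((C−V)·d_A)·d_A = V + 5.0861·d_A = (10.2278,33.8040)
T_B = V + ((C−V)·d_B)·d_B = V + 5.0861·d_B = (4.3933,26.3949)
sweep = 180° − θ = 44.0247°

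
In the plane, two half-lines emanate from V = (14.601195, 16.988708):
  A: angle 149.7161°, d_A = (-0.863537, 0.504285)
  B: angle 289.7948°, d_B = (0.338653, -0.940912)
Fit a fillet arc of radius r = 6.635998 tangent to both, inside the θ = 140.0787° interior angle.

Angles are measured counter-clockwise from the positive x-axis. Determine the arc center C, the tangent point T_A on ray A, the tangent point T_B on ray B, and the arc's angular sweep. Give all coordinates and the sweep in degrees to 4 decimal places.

center=(9.1735,12.4737) T_A=(12.5199,18.2041) T_B=(15.4174,14.7210) sweep=39.9213

bisector direction at 219.7555° = (-0.768781,-0.639512)
center distance |VC| = r/sin(θ/2) = 6.635998/sin(70.0393°) = 7.060118
C = V + |VC|·bis = (9.1735,12.4737)
T_A = V + ((C−V)·d_A)·d_A = V + 2.4101·d_A = (12.5199,18.2041)
T_B = V + ((C−V)·d_B)·d_B = V + 2.4101·d_B = (15.4174,14.7210)
sweep = 180° − θ = 39.9213°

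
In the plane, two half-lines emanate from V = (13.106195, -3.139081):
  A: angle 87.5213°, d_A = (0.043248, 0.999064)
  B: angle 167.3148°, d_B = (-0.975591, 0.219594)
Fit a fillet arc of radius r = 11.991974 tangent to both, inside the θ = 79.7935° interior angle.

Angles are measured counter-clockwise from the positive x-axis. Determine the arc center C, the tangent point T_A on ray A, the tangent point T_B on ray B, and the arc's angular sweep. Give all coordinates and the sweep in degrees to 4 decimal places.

bisector direction at 127.4180° = (-0.607626,0.794223)
center distance |VC| = r/sin(θ/2) = 11.991974/sin(39.8967°) = 18.696382
C = V + |VC|·bis = (1.7458,11.7100)
T_A = V + ((C−V)·d_A)·d_A = V + 14.3439·d_A = (13.7265,11.1914)
T_B = V + ((C−V)·d_B)·d_B = V + 14.3439·d_B = (-0.8876,0.0108)
sweep = 180° − θ = 100.2065°

center=(1.7458,11.7100) T_A=(13.7265,11.1914) T_B=(-0.8876,0.0108) sweep=100.2065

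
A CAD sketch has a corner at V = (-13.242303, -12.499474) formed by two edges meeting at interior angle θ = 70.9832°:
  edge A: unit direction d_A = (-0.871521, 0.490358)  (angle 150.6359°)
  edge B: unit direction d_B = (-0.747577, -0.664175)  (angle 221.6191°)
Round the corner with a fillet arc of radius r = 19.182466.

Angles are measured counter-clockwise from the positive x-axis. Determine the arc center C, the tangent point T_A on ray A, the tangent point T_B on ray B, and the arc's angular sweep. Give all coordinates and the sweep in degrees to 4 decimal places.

center=(-46.0935,-16.0262) T_A=(-36.6872,0.6917) T_B=(-33.3530,-30.3666) sweep=109.0168

bisector direction at 186.1275° = (-0.994287,-0.106741)
center distance |VC| = r/sin(θ/2) = 19.182466/sin(35.4916°) = 33.039973
C = V + |VC|·bis = (-46.0935,-16.0262)
T_A = V + ((C−V)·d_A)·d_A = V + 26.9012·d_A = (-36.6872,0.6917)
T_B = V + ((C−V)·d_B)·d_B = V + 26.9012·d_B = (-33.3530,-30.3666)
sweep = 180° − θ = 109.0168°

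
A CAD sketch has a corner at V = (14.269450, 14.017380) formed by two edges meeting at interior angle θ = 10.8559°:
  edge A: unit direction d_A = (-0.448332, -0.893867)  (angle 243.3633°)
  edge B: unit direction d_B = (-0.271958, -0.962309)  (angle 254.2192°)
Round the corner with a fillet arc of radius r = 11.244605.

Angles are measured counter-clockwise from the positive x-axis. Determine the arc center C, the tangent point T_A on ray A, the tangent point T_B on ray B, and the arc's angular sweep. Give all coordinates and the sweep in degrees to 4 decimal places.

center=(-28.7346,-96.8036) T_A=(-38.7858,-91.7623) T_B=(-17.9138,-99.8616) sweep=169.1441

bisector direction at 248.7912° = (-0.361767,-0.932269)
center distance |VC| = r/sin(θ/2) = 11.244605/sin(5.4280°) = 118.872340
C = V + |VC|·bis = (-28.7346,-96.8036)
T_A = V + ((C−V)·d_A)·d_A = V + 118.3393·d_A = (-38.7858,-91.7623)
T_B = V + ((C−V)·d_B)·d_B = V + 118.3393·d_B = (-17.9138,-99.8616)
sweep = 180° − θ = 169.1441°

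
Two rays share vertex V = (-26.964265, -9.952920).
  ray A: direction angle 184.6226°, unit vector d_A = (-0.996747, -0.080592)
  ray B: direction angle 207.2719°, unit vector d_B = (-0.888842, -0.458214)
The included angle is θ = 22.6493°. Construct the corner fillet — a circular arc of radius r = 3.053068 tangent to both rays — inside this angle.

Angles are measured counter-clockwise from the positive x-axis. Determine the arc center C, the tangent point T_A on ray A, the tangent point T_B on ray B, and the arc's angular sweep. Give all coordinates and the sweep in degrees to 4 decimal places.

bisector direction at 195.9473° = (-0.961515,-0.274752)
center distance |VC| = r/sin(θ/2) = 3.053068/sin(11.3247°) = 15.547685
C = V + |VC|·bis = (-41.9136,-14.2247)
T_A = V + ((C−V)·d_A)·d_A = V + 15.2450·d_A = (-42.1597,-11.1815)
T_B = V + ((C−V)·d_B)·d_B = V + 15.2450·d_B = (-40.5146,-16.9384)
sweep = 180° − θ = 157.3507°

center=(-41.9136,-14.2247) T_A=(-42.1597,-11.1815) T_B=(-40.5146,-16.9384) sweep=157.3507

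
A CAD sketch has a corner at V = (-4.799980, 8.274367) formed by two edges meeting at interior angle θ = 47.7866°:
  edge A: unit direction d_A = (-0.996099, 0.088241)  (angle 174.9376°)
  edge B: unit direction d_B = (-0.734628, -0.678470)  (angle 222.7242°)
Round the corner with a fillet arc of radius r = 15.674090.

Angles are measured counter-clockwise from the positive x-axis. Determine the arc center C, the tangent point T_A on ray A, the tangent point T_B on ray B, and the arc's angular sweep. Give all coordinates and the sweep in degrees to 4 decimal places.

center=(-41.4268,-4.2165) T_A=(-40.0437,11.3965) T_B=(-30.7924,-15.7311) sweep=132.2134

bisector direction at 198.8309° = (-0.946475,-0.322776)
center distance |VC| = r/sin(θ/2) = 15.674090/sin(23.8933°) = 38.698144
C = V + |VC|·bis = (-41.4268,-4.2165)
T_A = V + ((C−V)·d_A)·d_A = V + 35.3818·d_A = (-40.0437,11.3965)
T_B = V + ((C−V)·d_B)·d_B = V + 35.3818·d_B = (-30.7924,-15.7311)
sweep = 180° − θ = 132.2134°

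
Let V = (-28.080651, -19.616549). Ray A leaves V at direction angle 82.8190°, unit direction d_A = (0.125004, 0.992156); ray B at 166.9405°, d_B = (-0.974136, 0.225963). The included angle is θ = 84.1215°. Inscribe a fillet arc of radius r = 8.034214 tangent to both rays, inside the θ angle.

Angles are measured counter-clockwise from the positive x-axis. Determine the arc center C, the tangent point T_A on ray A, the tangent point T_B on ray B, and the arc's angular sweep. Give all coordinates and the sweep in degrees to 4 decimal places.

center=(-34.9388,-9.7782) T_A=(-26.9676,-10.7825) T_B=(-36.7543,-17.6046) sweep=95.8785

bisector direction at 124.8798° = (-0.571856,0.820354)
center distance |VC| = r/sin(θ/2) = 8.034214/sin(42.0607°) = 11.992829
C = V + |VC|·bis = (-34.9388,-9.7782)
T_A = V + ((C−V)·d_A)·d_A = V + 8.9039·d_A = (-26.9676,-10.7825)
T_B = V + ((C−V)·d_B)·d_B = V + 8.9039·d_B = (-36.7543,-17.6046)
sweep = 180° − θ = 95.8785°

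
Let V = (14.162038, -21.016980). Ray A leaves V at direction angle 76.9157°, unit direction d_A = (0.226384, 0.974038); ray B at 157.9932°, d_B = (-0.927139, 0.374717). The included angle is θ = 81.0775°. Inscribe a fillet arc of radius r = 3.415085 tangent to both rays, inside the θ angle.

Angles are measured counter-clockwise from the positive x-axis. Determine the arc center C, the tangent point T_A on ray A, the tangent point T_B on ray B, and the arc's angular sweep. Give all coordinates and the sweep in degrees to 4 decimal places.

bisector direction at 117.4545° = (-0.461043,0.887378)
center distance |VC| = r/sin(θ/2) = 3.415085/sin(40.5388°) = 5.254283
C = V + |VC|·bis = (11.7396,-16.3544)
T_A = V + ((C−V)·d_A)·d_A = V + 3.9931·d_A = (15.0660,-17.1276)
T_B = V + ((C−V)·d_B)·d_B = V + 3.9931·d_B = (10.4599,-19.5207)
sweep = 180° − θ = 98.9225°

center=(11.7396,-16.3544) T_A=(15.0660,-17.1276) T_B=(10.4599,-19.5207) sweep=98.9225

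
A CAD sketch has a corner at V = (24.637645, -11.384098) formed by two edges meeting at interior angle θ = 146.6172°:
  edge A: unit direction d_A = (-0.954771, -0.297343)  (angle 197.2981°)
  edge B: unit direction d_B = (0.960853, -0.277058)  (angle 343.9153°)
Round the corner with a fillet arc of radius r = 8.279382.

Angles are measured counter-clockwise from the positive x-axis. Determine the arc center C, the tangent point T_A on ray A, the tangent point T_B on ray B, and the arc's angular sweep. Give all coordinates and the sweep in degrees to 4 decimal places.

center=(24.7292,-20.0272) T_A=(22.2674,-12.1223) T_B=(27.0230,-12.0719) sweep=33.3828

bisector direction at 270.6067° = (0.010589,-0.999944)
center distance |VC| = r/sin(θ/2) = 8.279382/sin(73.3086°) = 8.643574
C = V + |VC|·bis = (24.7292,-20.0272)
T_A = V + ((C−V)·d_A)·d_A = V + 2.4826·d_A = (22.2674,-12.1223)
T_B = V + ((C−V)·d_B)·d_B = V + 2.4826·d_B = (27.0230,-12.0719)
sweep = 180° − θ = 33.3828°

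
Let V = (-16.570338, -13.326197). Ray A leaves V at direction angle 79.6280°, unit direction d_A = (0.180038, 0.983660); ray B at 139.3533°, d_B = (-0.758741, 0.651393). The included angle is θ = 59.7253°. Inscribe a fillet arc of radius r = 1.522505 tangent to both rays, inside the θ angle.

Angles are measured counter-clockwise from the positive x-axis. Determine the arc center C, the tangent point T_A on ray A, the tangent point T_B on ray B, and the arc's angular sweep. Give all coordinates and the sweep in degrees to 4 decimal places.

bisector direction at 109.4907° = (-0.333653,0.942696)
center distance |VC| = r/sin(θ/2) = 1.522505/sin(29.8626°) = 3.057715
C = V + |VC|·bis = (-17.5906,-10.4437)
T_A = V + ((C−V)·d_A)·d_A = V + 2.6517·d_A = (-16.0929,-10.7178)
T_B = V + ((C−V)·d_B)·d_B = V + 2.6517·d_B = (-18.5823,-11.5989)
sweep = 180° − θ = 120.2747°

center=(-17.5906,-10.4437) T_A=(-16.0929,-10.7178) T_B=(-18.5823,-11.5989) sweep=120.2747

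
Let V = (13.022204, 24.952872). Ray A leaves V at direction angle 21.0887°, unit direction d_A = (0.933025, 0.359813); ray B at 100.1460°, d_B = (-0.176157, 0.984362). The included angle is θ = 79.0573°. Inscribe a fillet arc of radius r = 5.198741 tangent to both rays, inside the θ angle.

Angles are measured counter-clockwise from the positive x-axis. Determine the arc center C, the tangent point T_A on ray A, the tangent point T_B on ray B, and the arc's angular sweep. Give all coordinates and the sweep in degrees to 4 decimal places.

bisector direction at 60.6174° = (0.490640,0.871362)
center distance |VC| = r/sin(θ/2) = 5.198741/sin(39.5286°) = 8.168162
C = V + |VC|·bis = (17.0298,32.0703)
T_A = V + ((C−V)·d_A)·d_A = V + 6.3002·d_A = (18.9004,27.2197)
T_B = V + ((C−V)·d_B)·d_B = V + 6.3002·d_B = (11.9124,31.1545)
sweep = 180° − θ = 100.9427°

center=(17.0298,32.0703) T_A=(18.9004,27.2197) T_B=(11.9124,31.1545) sweep=100.9427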